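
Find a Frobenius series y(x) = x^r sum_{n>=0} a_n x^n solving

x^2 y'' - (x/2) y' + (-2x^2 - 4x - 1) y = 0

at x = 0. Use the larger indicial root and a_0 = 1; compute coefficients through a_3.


Write in Frobenius form y'' + (p(x)/x) y' + (q(x)/x^2) y = 0:
  p(x) = -1/2,  q(x) = -2x^2 - 4x - 1.
Indicial equation: r(r-1) + (-1/2) r + (-1) = 0 -> roots r_1 = 2, r_2 = -1/2.
Take r = r_1 = 2. Let y(x) = x^r sum_{n>=0} a_n x^n with a_0 = 1.
Substitute y = x^r sum a_n x^n and match x^{r+n}. The recurrence is
  D(n) a_n - 4 a_{n-1} - 2 a_{n-2} = 0,  where D(n) = (r+n)(r+n-1) + (-1/2)(r+n) + (-1).
  a_n = [4 a_{n-1} + 2 a_{n-2}] / D(n).
Since the indicial polynomial factors as (r - r_1)(r - r_2), D(n) = (r_1 + n - r_1)(r_1 + n - r_2) = n(n + 5/2).
Evaluating step by step (a_0 = 1):
  n = 1: D(1) = 1(1 + 5/2) = 7/2; numerator = 4(1) = 4; a_1 = (4)/(7/2) = 8/7
  n = 2: D(2) = 2(2 + 5/2) = 9; numerator = 4(8/7) + 2(1) = 46/7; a_2 = (46/7)/(9) = 46/63
  n = 3: D(3) = 3(3 + 5/2) = 33/2; numerator = 4(46/63) + 2(8/7) = 328/63; a_3 = (328/63)/(33/2) = 656/2079

r = 2; a_0 = 1; a_1 = 8/7; a_2 = 46/63; a_3 = 656/2079


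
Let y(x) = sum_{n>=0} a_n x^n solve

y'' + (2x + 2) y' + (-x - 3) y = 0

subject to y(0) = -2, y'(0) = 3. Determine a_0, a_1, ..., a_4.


Ansatz: y(x) = sum_{n>=0} a_n x^n, so y'(x) = sum_{n>=1} n a_n x^(n-1) and y''(x) = sum_{n>=2} n(n-1) a_n x^(n-2).
Substitute into P(x) y'' + Q(x) y' + R(x) y = 0 with P(x) = 1, Q(x) = 2x + 2, R(x) = -x - 3, and match powers of x.
Initial conditions: a_0 = -2, a_1 = 3.
Setting the coefficient of each power of x to zero and solving order by order (substituting the coefficients already found):
  x^0: 2 a_2 + 2 a_1 - 3 a_0 = 0  ->  2 a_2 = -2 a_1 + 3 a_0 = -12  ->  a_2 = -6
  x^1: 6 a_3 + 4 a_2 - a_1 - a_0 = 0  ->  6 a_3 = -4 a_2 + a_1 + a_0 = 25  ->  a_3 = 25/6
  x^2: 12 a_4 + 6 a_3 + a_2 - a_1 = 0  ->  12 a_4 = -6 a_3 - a_2 + a_1 = -16  ->  a_4 = -4/3
Truncated series: y(x) = -2 + 3 x - 6 x^2 + (25/6) x^3 - (4/3) x^4 + O(x^5).

a_0 = -2; a_1 = 3; a_2 = -6; a_3 = 25/6; a_4 = -4/3


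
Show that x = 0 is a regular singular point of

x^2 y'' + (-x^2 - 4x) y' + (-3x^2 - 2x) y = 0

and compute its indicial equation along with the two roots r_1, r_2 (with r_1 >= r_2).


Divide by x^2 to reach normal form y'' + P_1(x) y' + P_2(x) y = 0 with P_1(x) = -1 - 4/x and P_2(x) = -3 - 2/x.
x = 0 is a singular point because the y'-coefficient -1 - 4/x has a pole at x = 0 and the y-coefficient -3 - 2/x has a pole at x = 0.
It is a regular singular point because x P_1(x) = p(x) = -x - 4 and x^2 P_2(x) = q(x) = -3x^2 - 2x are polynomials, hence analytic at x = 0.
p(0) = -4,  q(0) = 0.
Indicial equation: r(r-1) + p(0) r + q(0) = 0, i.e. r^2 + (p(0) - 1) r + q(0) = 0, i.e. r^2 - 5 r = 0.
Discriminant: (-5)^2 - 4(0) = 25, so r = (5 ± 5)/2.
Solving: r_1 = 5, r_2 = 0.

indicial: r^2 - 5 r = 0; roots r_1 = 5, r_2 = 0


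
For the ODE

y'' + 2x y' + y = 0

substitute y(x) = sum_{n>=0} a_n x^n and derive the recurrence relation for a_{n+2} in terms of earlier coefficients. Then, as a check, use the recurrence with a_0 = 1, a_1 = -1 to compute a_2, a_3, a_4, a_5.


Substitute y = sum_n a_n x^n.
y''(x) has coefficient (n+2)(n+1) a_{n+2} at x^n;
2 x y'(x) has coefficient 2 n a_n at x^n (shift);
y(x) has coefficient 1 a_n at x^n.
Matching x^n: (n+2)(n+1) a_{n+2} + (2n + 1) a_n = 0.
Thus a_{n+2} = (-2n - 1) / ((n+1)(n+2)) * a_n.

Check with a_0 = 1, a_1 = -1 (apply the recurrence for n = 0, 1, 2, 3): a_0 = 1, a_1 = -1, a_2 = -1/2, a_3 = 1/2, a_4 = 5/24, a_5 = -7/40.

a_(n+2) = (-2n - 1) / ((n+1)(n+2)) * a_n; check: a_0 = 1, a_1 = -1, a_2 = -1/2, a_3 = 1/2, a_4 = 5/24, a_5 = -7/40


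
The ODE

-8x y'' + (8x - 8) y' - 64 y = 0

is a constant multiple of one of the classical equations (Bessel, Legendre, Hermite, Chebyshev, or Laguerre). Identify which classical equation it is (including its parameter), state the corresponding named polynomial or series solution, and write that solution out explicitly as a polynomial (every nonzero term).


All three coefficients share the factor -8; dividing through by -8 gives  x y'' + (1 - x) y' + 8 y = 0.
This matches the Laguerre equation x y'' + (1 - x) y' + n y = 0 with n = 8; the polynomial solution is L_8(x).
With y = sum_k a_k x^k, matching x^k gives (k+1)k a_{k+1} + (k+1) a_{k+1} - k a_k + n a_k = 0, i.e. (k+1)^2 a_{k+1} = (k - n) a_k = (k - 8) a_k. The right side vanishes at k = 8, so the series terminates at degree 8.
Standard normalization L_n(0) = 1 gives a_0 = 1. Work upward with a_{k+1} = (k - 8) a_k / (k+1)^2:
  a_1 = (0 - 8)(1) / 1^2 = -8/1 = -8
  a_2 = (1 - 8)(-8) / 2^2 = 56/4 = 14
  a_3 = (2 - 8)(14) / 3^2 = -84/9 = -28/3
  a_4 = (3 - 8)(-28/3) / 4^2 = (140/3)/16 = 35/12
  a_5 = (4 - 8)(35/12) / 5^2 = (-35/3)/25 = -7/15
  a_6 = (5 - 8)(-7/15) / 6^2 = (7/5)/36 = 7/180
  a_7 = (6 - 8)(7/180) / 7^2 = (-7/90)/49 = -1/630
  a_8 = (7 - 8)(-1/630) / 8^2 = (1/630)/64 = 1/40320
Hence L_8(x) = x^8/40320 - x^7/630 + 7 x^6/180 - 7 x^5/15 + 35 x^4/12 - 28 x^3/3 + 14 x^2 - 8 x + 1.

L_8(x); series = x^8/40320 - x^7/630 + 7 x^6/180 - 7 x^5/15 + 35 x^4/12 - 28 x^3/3 + 14 x^2 - 8 x + 1


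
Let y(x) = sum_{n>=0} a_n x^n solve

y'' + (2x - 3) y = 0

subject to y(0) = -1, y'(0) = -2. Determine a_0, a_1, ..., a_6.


Ansatz: y(x) = sum_{n>=0} a_n x^n, so y'(x) = sum_{n>=1} n a_n x^(n-1) and y''(x) = sum_{n>=2} n(n-1) a_n x^(n-2).
Substitute into P(x) y'' + Q(x) y' + R(x) y = 0 with P(x) = 1, Q(x) = 0, R(x) = 2x - 3, and match powers of x.
Initial conditions: a_0 = -1, a_1 = -2.
Setting the coefficient of each power of x to zero and solving order by order (substituting the coefficients already found):
  x^0: 2 a_2 - 3 a_0 = 0  ->  2 a_2 = 3 a_0 = -3  ->  a_2 = -3/2
  x^1: 6 a_3 - 3 a_1 + 2 a_0 = 0  ->  6 a_3 = 3 a_1 - 2 a_0 = -4  ->  a_3 = -2/3
  x^2: 12 a_4 - 3 a_2 + 2 a_1 = 0  ->  12 a_4 = 3 a_2 - 2 a_1 = -1/2  ->  a_4 = -1/24
  x^3: 20 a_5 - 3 a_3 + 2 a_2 = 0  ->  20 a_5 = 3 a_3 - 2 a_2 = 1  ->  a_5 = 1/20
  x^4: 30 a_6 - 3 a_4 + 2 a_3 = 0  ->  30 a_6 = 3 a_4 - 2 a_3 = 29/24  ->  a_6 = 29/720
Truncated series: y(x) = -1 - 2 x - (3/2) x^2 - (2/3) x^3 - (1/24) x^4 + (1/20) x^5 + (29/720) x^6 + O(x^7).

a_0 = -1; a_1 = -2; a_2 = -3/2; a_3 = -2/3; a_4 = -1/24; a_5 = 1/20; a_6 = 29/720


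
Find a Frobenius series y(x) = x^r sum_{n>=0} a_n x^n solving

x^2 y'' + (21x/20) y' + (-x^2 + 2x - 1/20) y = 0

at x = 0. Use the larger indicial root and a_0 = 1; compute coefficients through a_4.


Write in Frobenius form y'' + (p(x)/x) y' + (q(x)/x^2) y = 0:
  p(x) = 21/20,  q(x) = -x^2 + 2x - 1/20.
Indicial equation: r(r-1) + (21/20) r + (-1/20) = 0 -> roots r_1 = 1/5, r_2 = -1/4.
Take r = r_1 = 1/5. Let y(x) = x^r sum_{n>=0} a_n x^n with a_0 = 1.
Substitute y = x^r sum a_n x^n and match x^{r+n}. The recurrence is
  D(n) a_n + 2 a_{n-1} - 1 a_{n-2} = 0,  where D(n) = (r+n)(r+n-1) + (21/20)(r+n) + (-1/20).
  a_n = [-2 a_{n-1} + 1 a_{n-2}] / D(n).
Since the indicial polynomial factors as (r - r_1)(r - r_2), D(n) = (r_1 + n - r_1)(r_1 + n - r_2) = n(n + 9/20).
Evaluating step by step (a_0 = 1):
  n = 1: D(1) = 1(1 + 9/20) = 29/20; numerator = -2(1) = -2; a_1 = (-2)/(29/20) = -40/29
  n = 2: D(2) = 2(2 + 9/20) = 49/10; numerator = -2(-40/29) + 1(1) = 109/29; a_2 = (109/29)/(49/10) = 1090/1421
  n = 3: D(3) = 3(3 + 9/20) = 207/20; numerator = -2(1090/1421) + 1(-40/29) = -4140/1421; a_3 = (-4140/1421)/(207/20) = -400/1421
  n = 4: D(4) = 4(4 + 9/20) = 89/5; numerator = -2(-400/1421) + 1(1090/1421) = 270/203; a_4 = (270/203)/(89/5) = 1350/18067

r = 1/5; a_0 = 1; a_1 = -40/29; a_2 = 1090/1421; a_3 = -400/1421; a_4 = 1350/18067


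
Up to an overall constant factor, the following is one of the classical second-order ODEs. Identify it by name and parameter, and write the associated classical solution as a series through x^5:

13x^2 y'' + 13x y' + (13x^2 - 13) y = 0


All three coefficients share the factor 13; dividing through by 13 gives  x^2 y'' + x y' + (x^2 - 1) y = 0.
This matches the Bessel equation x^2 y'' + x y' + (x^2 - nu^2) y = 0 with nu^2 = 1, so nu = 1; the solution bounded at x = 0 is J_1(x).
Frobenius at x = 0: indicial roots ±nu; for r = nu the recurrence k(k + 2nu) c_k = -c_{k-2} gives the standard series J_nu(x) = sum_{k>=0} (-1)^k / (k! (k+nu)!) (x/2)^(2k+nu). Evaluate the first 3 terms:
  k = 0: (-1)^0 / (0! * 1! * 2^1) x^1 = 1/(1*1*2) x^1 = (1/2) x^1
  k = 1: (-1)^1 / (1! * 2! * 2^3) x^3 = -1/(1*2*8) x^3 = (-1/16) x^3
  k = 2: (-1)^2 / (2! * 3! * 2^5) x^5 = 1/(2*6*32) x^5 = (1/384) x^5
Hence J_1(x) = x^5/384 - x^3/16 + x/2 + ....

J_1(x); series = x^5/384 - x^3/16 + x/2


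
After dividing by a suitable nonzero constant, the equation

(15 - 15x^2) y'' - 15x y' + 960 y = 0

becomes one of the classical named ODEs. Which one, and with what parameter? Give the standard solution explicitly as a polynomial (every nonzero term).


All three coefficients share the factor 15; dividing through by 15 gives  (1 - x^2) y'' - x y' + 64 y = 0.
This matches the Chebyshev equation (1 - x^2) y'' - x y' + n^2 y = 0 (note the -x y' term, not -2x y') with n^2 = 64, so n = 8; the polynomial solution is T_8(x).
With y = sum_k a_k x^k, matching x^k gives (k+2)(k+1) a_{k+2} = (k^2 - n^2) a_k = (k - 8)(k + 8) a_k. The right side vanishes at k = 8, so the series with the parity of 8 terminates at degree 8.
Standard normalization: leading coefficient of T_n is 2^(n-1), so a_8 = 2^7 = 128. Work downward with a_k = (k+1)(k+2) a_{k+2} / ((k - 8)(k + 8)):
  a_6 = (7)(8)(128) / ((6 - 8)(6 + 8)) = 7168/(-28) = -256
  a_4 = (5)(6)(-256) / ((4 - 8)(4 + 8)) = -7680/(-48) = 160
  a_2 = (3)(4)(160) / ((2 - 8)(2 + 8)) = 1920/(-60) = -32
  a_0 = (1)(2)(-32) / ((0 - 8)(0 + 8)) = -64/(-64) = 1
Hence T_8(x) = 128 x^8 - 256 x^6 + 160 x^4 - 32 x^2 + 1.

T_8(x); series = 128 x^8 - 256 x^6 + 160 x^4 - 32 x^2 + 1


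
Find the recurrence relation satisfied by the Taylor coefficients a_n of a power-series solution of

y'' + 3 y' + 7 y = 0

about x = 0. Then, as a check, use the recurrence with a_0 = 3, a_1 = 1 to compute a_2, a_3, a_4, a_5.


Substitute y = sum_n a_n x^n.
y''(x) has coefficient (n+2)(n+1) a_{n+2} at x^n;
3 y'(x) has coefficient 3 (n+1) a_{n+1} at x^n;
7 y(x) has coefficient 7 a_n at x^n.
Matching x^n: (n+2)(n+1) a_{n+2} + 3 (n+1) a_{n+1} + 7 a_n = 0.
Thus a_{n+2} = [-3 (n+1) a_{n+1} - 7 a_n] / ((n+1)(n+2)).

Check with a_0 = 3, a_1 = 1 (apply the recurrence for n = 0, 1, 2, 3): a_0 = 3, a_1 = 1, a_2 = -12, a_3 = 65/6, a_4 = -9/8, a_5 = -187/60.

a_(n+2) = [-3 (n+1) a_(n+1) - 7 a_n] / ((n+1)(n+2)); check: a_0 = 3, a_1 = 1, a_2 = -12, a_3 = 65/6, a_4 = -9/8, a_5 = -187/60


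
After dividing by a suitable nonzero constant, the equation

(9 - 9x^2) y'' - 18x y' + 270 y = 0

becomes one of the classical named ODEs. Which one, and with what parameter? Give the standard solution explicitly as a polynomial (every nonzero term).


All three coefficients share the factor 9; dividing through by 9 gives  (1 - x^2) y'' - 2x y' + 30 y = 0.
This matches the Legendre equation (1 - x^2) y'' - 2x y' + n(n+1) y = 0 (note the -2x y' term) with n(n+1) = 30, so n = 5; the polynomial solution is P_5(x).
With y = sum_k a_k x^k, matching x^k gives (k+2)(k+1) a_{k+2} = [k(k+1) - n(n+1)] a_k = (k - 5)(k + 6) a_k. The right side vanishes at k = 5, so the series with the parity of 5 terminates at degree 5.
Standard normalization (P_n(1) = 1): leading coefficient (2n)!/(2^n (n!)^2) = 3628800/(32*14400) = 63/8, so a_5 = 63/8. Work downward with a_k = (k+1)(k+2) a_{k+2} / ((k - 5)(k + 6)):
  a_3 = (4)(5)(63/8) / ((3 - 5)(3 + 6)) = (315/2)/(-18) = -35/4
  a_1 = (2)(3)(-35/4) / ((1 - 5)(1 + 6)) = (-105/2)/(-28) = 15/8
Hence P_5(x) = 63 x^5/8 - 35 x^3/4 + 15 x/8.

P_5(x); series = 63 x^5/8 - 35 x^3/4 + 15 x/8


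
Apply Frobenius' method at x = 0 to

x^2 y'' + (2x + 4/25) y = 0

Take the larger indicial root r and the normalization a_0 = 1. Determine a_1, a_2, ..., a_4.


Write in Frobenius form y'' + (p(x)/x) y' + (q(x)/x^2) y = 0:
  p(x) = 0,  q(x) = 2x + 4/25.
Indicial equation: r(r-1) + (0) r + (4/25) = 0 -> roots r_1 = 4/5, r_2 = 1/5.
Take r = r_1 = 4/5. Let y(x) = x^r sum_{n>=0} a_n x^n with a_0 = 1.
Substitute y = x^r sum a_n x^n and match x^{r+n}. The recurrence is
  D(n) a_n + 2 a_{n-1} = 0,  where D(n) = (r+n)(r+n-1) + (0)(r+n) + (4/25).
  a_n = -2 / D(n) * a_{n-1}.
Since the indicial polynomial factors as (r - r_1)(r - r_2), D(n) = (r_1 + n - r_1)(r_1 + n - r_2) = n(n + 3/5).
Evaluating step by step (a_0 = 1):
  n = 1: D(1) = 1(1 + 3/5) = 8/5; numerator = -2(1) = -2; a_1 = (-2)/(8/5) = -5/4
  n = 2: D(2) = 2(2 + 3/5) = 26/5; numerator = -2(-5/4) = 5/2; a_2 = (5/2)/(26/5) = 25/52
  n = 3: D(3) = 3(3 + 3/5) = 54/5; numerator = -2(25/52) = -25/26; a_3 = (-25/26)/(54/5) = -125/1404
  n = 4: D(4) = 4(4 + 3/5) = 92/5; numerator = -2(-125/1404) = 125/702; a_4 = (125/702)/(92/5) = 625/64584

r = 4/5; a_0 = 1; a_1 = -5/4; a_2 = 25/52; a_3 = -125/1404; a_4 = 625/64584


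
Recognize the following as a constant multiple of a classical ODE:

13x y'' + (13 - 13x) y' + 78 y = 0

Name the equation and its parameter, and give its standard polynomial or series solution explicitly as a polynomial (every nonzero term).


All three coefficients share the factor 13; dividing through by 13 gives  x y'' + (1 - x) y' + 6 y = 0.
This matches the Laguerre equation x y'' + (1 - x) y' + n y = 0 with n = 6; the polynomial solution is L_6(x).
With y = sum_k a_k x^k, matching x^k gives (k+1)k a_{k+1} + (k+1) a_{k+1} - k a_k + n a_k = 0, i.e. (k+1)^2 a_{k+1} = (k - n) a_k = (k - 6) a_k. The right side vanishes at k = 6, so the series terminates at degree 6.
Standard normalization L_n(0) = 1 gives a_0 = 1. Work upward with a_{k+1} = (k - 6) a_k / (k+1)^2:
  a_1 = (0 - 6)(1) / 1^2 = -6/1 = -6
  a_2 = (1 - 6)(-6) / 2^2 = 30/4 = 15/2
  a_3 = (2 - 6)(15/2) / 3^2 = -30/9 = -10/3
  a_4 = (3 - 6)(-10/3) / 4^2 = 10/16 = 5/8
  a_5 = (4 - 6)(5/8) / 5^2 = (-5/4)/25 = -1/20
  a_6 = (5 - 6)(-1/20) / 6^2 = (1/20)/36 = 1/720
Hence L_6(x) = x^6/720 - x^5/20 + 5 x^4/8 - 10 x^3/3 + 15 x^2/2 - 6 x + 1.

L_6(x); series = x^6/720 - x^5/20 + 5 x^4/8 - 10 x^3/3 + 15 x^2/2 - 6 x + 1


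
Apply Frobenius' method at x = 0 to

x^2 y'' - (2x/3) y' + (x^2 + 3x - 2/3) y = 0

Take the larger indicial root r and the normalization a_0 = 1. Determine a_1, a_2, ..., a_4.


Write in Frobenius form y'' + (p(x)/x) y' + (q(x)/x^2) y = 0:
  p(x) = -2/3,  q(x) = x^2 + 3x - 2/3.
Indicial equation: r(r-1) + (-2/3) r + (-2/3) = 0 -> roots r_1 = 2, r_2 = -1/3.
Take r = r_1 = 2. Let y(x) = x^r sum_{n>=0} a_n x^n with a_0 = 1.
Substitute y = x^r sum a_n x^n and match x^{r+n}. The recurrence is
  D(n) a_n + 3 a_{n-1} + 1 a_{n-2} = 0,  where D(n) = (r+n)(r+n-1) + (-2/3)(r+n) + (-2/3).
  a_n = [-3 a_{n-1} - 1 a_{n-2}] / D(n).
Since the indicial polynomial factors as (r - r_1)(r - r_2), D(n) = (r_1 + n - r_1)(r_1 + n - r_2) = n(n + 7/3).
Evaluating step by step (a_0 = 1):
  n = 1: D(1) = 1(1 + 7/3) = 10/3; numerator = -3(1) = -3; a_1 = (-3)/(10/3) = -9/10
  n = 2: D(2) = 2(2 + 7/3) = 26/3; numerator = -3(-9/10) - 1(1) = 17/10; a_2 = (17/10)/(26/3) = 51/260
  n = 3: D(3) = 3(3 + 7/3) = 16; numerator = -3(51/260) - 1(-9/10) = 81/260; a_3 = (81/260)/(16) = 81/4160
  n = 4: D(4) = 4(4 + 7/3) = 76/3; numerator = -3(81/4160) - 1(51/260) = -1059/4160; a_4 = (-1059/4160)/(76/3) = -3177/316160

r = 2; a_0 = 1; a_1 = -9/10; a_2 = 51/260; a_3 = 81/4160; a_4 = -3177/316160


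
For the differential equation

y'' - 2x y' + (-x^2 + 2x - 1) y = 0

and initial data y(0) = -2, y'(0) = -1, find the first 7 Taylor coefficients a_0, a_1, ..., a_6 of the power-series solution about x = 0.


Ansatz: y(x) = sum_{n>=0} a_n x^n, so y'(x) = sum_{n>=1} n a_n x^(n-1) and y''(x) = sum_{n>=2} n(n-1) a_n x^(n-2).
Substitute into P(x) y'' + Q(x) y' + R(x) y = 0 with P(x) = 1, Q(x) = -2x, R(x) = -x^2 + 2x - 1, and match powers of x.
Initial conditions: a_0 = -2, a_1 = -1.
Setting the coefficient of each power of x to zero and solving order by order (substituting the coefficients already found):
  x^0: 2 a_2 - a_0 = 0  ->  2 a_2 = a_0 = -2  ->  a_2 = -1
  x^1: 6 a_3 - 3 a_1 + 2 a_0 = 0  ->  6 a_3 = 3 a_1 - 2 a_0 = 1  ->  a_3 = 1/6
  x^2: 12 a_4 - 5 a_2 + 2 a_1 - a_0 = 0  ->  12 a_4 = 5 a_2 - 2 a_1 + a_0 = -5  ->  a_4 = -5/12
  x^3: 20 a_5 - 7 a_3 + 2 a_2 - a_1 = 0  ->  20 a_5 = 7 a_3 - 2 a_2 + a_1 = 13/6  ->  a_5 = 13/120
  x^4: 30 a_6 - 9 a_4 + 2 a_3 - a_2 = 0  ->  30 a_6 = 9 a_4 - 2 a_3 + a_2 = -61/12  ->  a_6 = -61/360
Truncated series: y(x) = -2 - x - x^2 + (1/6) x^3 - (5/12) x^4 + (13/120) x^5 - (61/360) x^6 + O(x^7).

a_0 = -2; a_1 = -1; a_2 = -1; a_3 = 1/6; a_4 = -5/12; a_5 = 13/120; a_6 = -61/360


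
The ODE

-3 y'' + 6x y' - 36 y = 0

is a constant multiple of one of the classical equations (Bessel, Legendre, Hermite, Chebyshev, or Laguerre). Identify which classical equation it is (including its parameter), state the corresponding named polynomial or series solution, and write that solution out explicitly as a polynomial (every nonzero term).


All three coefficients share the factor -3; dividing through by -3 gives  y'' - 2x y' + 12 y = 0.
This matches the Hermite equation y'' - 2x y' + 2n y = 0 with 2n = 12, so n = 6; the polynomial solution is H_6(x).
With y = sum_k a_k x^k, matching x^k gives (k+2)(k+1) a_{k+2} = 2(k - n) a_k = 2(k - 6) a_k. The right side vanishes at k = 6, so the series with the parity of 6 terminates at degree 6.
Standard normalization: leading coefficient of H_n is 2^n, so a_6 = 2^6 = 64. Work downward with a_k = (k+1)(k+2) a_{k+2} / (2(k - n)):
  a_4 = (5)(6)(64) / (2(4 - 6)) = 1920/(-4) = -480
  a_2 = (3)(4)(-480) / (2(2 - 6)) = -5760/(-8) = 720
  a_0 = (1)(2)(720) / (2(0 - 6)) = 1440/(-12) = -120
Hence H_6(x) = 64 x^6 - 480 x^4 + 720 x^2 - 120.

H_6(x); series = 64 x^6 - 480 x^4 + 720 x^2 - 120


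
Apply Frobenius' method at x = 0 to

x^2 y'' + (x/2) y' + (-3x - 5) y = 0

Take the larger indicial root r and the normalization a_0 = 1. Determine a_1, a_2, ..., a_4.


Write in Frobenius form y'' + (p(x)/x) y' + (q(x)/x^2) y = 0:
  p(x) = 1/2,  q(x) = -3x - 5.
Indicial equation: r(r-1) + (1/2) r + (-5) = 0 -> roots r_1 = 5/2, r_2 = -2.
Take r = r_1 = 5/2. Let y(x) = x^r sum_{n>=0} a_n x^n with a_0 = 1.
Substitute y = x^r sum a_n x^n and match x^{r+n}. The recurrence is
  D(n) a_n - 3 a_{n-1} = 0,  where D(n) = (r+n)(r+n-1) + (1/2)(r+n) + (-5).
  a_n = 3 / D(n) * a_{n-1}.
Since the indicial polynomial factors as (r - r_1)(r - r_2), D(n) = (r_1 + n - r_1)(r_1 + n - r_2) = n(n + 9/2).
Evaluating step by step (a_0 = 1):
  n = 1: D(1) = 1(1 + 9/2) = 11/2; numerator = 3(1) = 3; a_1 = (3)/(11/2) = 6/11
  n = 2: D(2) = 2(2 + 9/2) = 13; numerator = 3(6/11) = 18/11; a_2 = (18/11)/(13) = 18/143
  n = 3: D(3) = 3(3 + 9/2) = 45/2; numerator = 3(18/143) = 54/143; a_3 = (54/143)/(45/2) = 12/715
  n = 4: D(4) = 4(4 + 9/2) = 34; numerator = 3(12/715) = 36/715; a_4 = (36/715)/(34) = 18/12155

r = 5/2; a_0 = 1; a_1 = 6/11; a_2 = 18/143; a_3 = 12/715; a_4 = 18/12155


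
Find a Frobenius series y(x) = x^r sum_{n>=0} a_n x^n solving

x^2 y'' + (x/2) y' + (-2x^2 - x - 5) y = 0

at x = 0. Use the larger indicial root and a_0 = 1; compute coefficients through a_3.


Write in Frobenius form y'' + (p(x)/x) y' + (q(x)/x^2) y = 0:
  p(x) = 1/2,  q(x) = -2x^2 - x - 5.
Indicial equation: r(r-1) + (1/2) r + (-5) = 0 -> roots r_1 = 5/2, r_2 = -2.
Take r = r_1 = 5/2. Let y(x) = x^r sum_{n>=0} a_n x^n with a_0 = 1.
Substitute y = x^r sum a_n x^n and match x^{r+n}. The recurrence is
  D(n) a_n - 1 a_{n-1} - 2 a_{n-2} = 0,  where D(n) = (r+n)(r+n-1) + (1/2)(r+n) + (-5).
  a_n = [1 a_{n-1} + 2 a_{n-2}] / D(n).
Since the indicial polynomial factors as (r - r_1)(r - r_2), D(n) = (r_1 + n - r_1)(r_1 + n - r_2) = n(n + 9/2).
Evaluating step by step (a_0 = 1):
  n = 1: D(1) = 1(1 + 9/2) = 11/2; numerator = 1(1) = 1; a_1 = (1)/(11/2) = 2/11
  n = 2: D(2) = 2(2 + 9/2) = 13; numerator = 1(2/11) + 2(1) = 24/11; a_2 = (24/11)/(13) = 24/143
  n = 3: D(3) = 3(3 + 9/2) = 45/2; numerator = 1(24/143) + 2(2/11) = 76/143; a_3 = (76/143)/(45/2) = 152/6435

r = 5/2; a_0 = 1; a_1 = 2/11; a_2 = 24/143; a_3 = 152/6435


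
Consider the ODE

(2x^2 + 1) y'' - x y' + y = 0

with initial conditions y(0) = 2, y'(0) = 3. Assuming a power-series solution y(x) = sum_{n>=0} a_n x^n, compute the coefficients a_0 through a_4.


Ansatz: y(x) = sum_{n>=0} a_n x^n, so y'(x) = sum_{n>=1} n a_n x^(n-1) and y''(x) = sum_{n>=2} n(n-1) a_n x^(n-2).
Substitute into P(x) y'' + Q(x) y' + R(x) y = 0 with P(x) = 2x^2 + 1, Q(x) = -x, R(x) = 1, and match powers of x.
Initial conditions: a_0 = 2, a_1 = 3.
Setting the coefficient of each power of x to zero and solving order by order (substituting the coefficients already found):
  x^0: 2 a_2 + a_0 = 0  ->  2 a_2 = -a_0 = -2  ->  a_2 = -1
  x^1: 6 a_3 = 0  ->  a_3 = 0
  x^2: 12 a_4 + 3 a_2 = 0  ->  12 a_4 = -3 a_2 = 3  ->  a_4 = 1/4
Truncated series: y(x) = 2 + 3 x - x^2 + (1/4) x^4 + O(x^5).

a_0 = 2; a_1 = 3; a_2 = -1; a_3 = 0; a_4 = 1/4


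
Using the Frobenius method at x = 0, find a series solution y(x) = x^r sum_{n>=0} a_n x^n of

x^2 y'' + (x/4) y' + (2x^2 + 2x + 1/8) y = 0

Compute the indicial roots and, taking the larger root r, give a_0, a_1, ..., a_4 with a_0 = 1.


Write in Frobenius form y'' + (p(x)/x) y' + (q(x)/x^2) y = 0:
  p(x) = 1/4,  q(x) = 2x^2 + 2x + 1/8.
Indicial equation: r(r-1) + (1/4) r + (1/8) = 0 -> roots r_1 = 1/2, r_2 = 1/4.
Take r = r_1 = 1/2. Let y(x) = x^r sum_{n>=0} a_n x^n with a_0 = 1.
Substitute y = x^r sum a_n x^n and match x^{r+n}. The recurrence is
  D(n) a_n + 2 a_{n-1} + 2 a_{n-2} = 0,  where D(n) = (r+n)(r+n-1) + (1/4)(r+n) + (1/8).
  a_n = [-2 a_{n-1} - 2 a_{n-2}] / D(n).
Since the indicial polynomial factors as (r - r_1)(r - r_2), D(n) = (r_1 + n - r_1)(r_1 + n - r_2) = n(n + 1/4).
Evaluating step by step (a_0 = 1):
  n = 1: D(1) = 1(1 + 1/4) = 5/4; numerator = -2(1) = -2; a_1 = (-2)/(5/4) = -8/5
  n = 2: D(2) = 2(2 + 1/4) = 9/2; numerator = -2(-8/5) - 2(1) = 6/5; a_2 = (6/5)/(9/2) = 4/15
  n = 3: D(3) = 3(3 + 1/4) = 39/4; numerator = -2(4/15) - 2(-8/5) = 8/3; a_3 = (8/3)/(39/4) = 32/117
  n = 4: D(4) = 4(4 + 1/4) = 17; numerator = -2(32/117) - 2(4/15) = -632/585; a_4 = (-632/585)/(17) = -632/9945

r = 1/2; a_0 = 1; a_1 = -8/5; a_2 = 4/15; a_3 = 32/117; a_4 = -632/9945


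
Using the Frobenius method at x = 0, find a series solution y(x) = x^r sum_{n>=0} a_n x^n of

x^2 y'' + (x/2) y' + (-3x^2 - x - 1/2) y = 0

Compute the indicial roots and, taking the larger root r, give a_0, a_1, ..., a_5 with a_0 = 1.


Write in Frobenius form y'' + (p(x)/x) y' + (q(x)/x^2) y = 0:
  p(x) = 1/2,  q(x) = -3x^2 - x - 1/2.
Indicial equation: r(r-1) + (1/2) r + (-1/2) = 0 -> roots r_1 = 1, r_2 = -1/2.
Take r = r_1 = 1. Let y(x) = x^r sum_{n>=0} a_n x^n with a_0 = 1.
Substitute y = x^r sum a_n x^n and match x^{r+n}. The recurrence is
  D(n) a_n - 1 a_{n-1} - 3 a_{n-2} = 0,  where D(n) = (r+n)(r+n-1) + (1/2)(r+n) + (-1/2).
  a_n = [1 a_{n-1} + 3 a_{n-2}] / D(n).
Since the indicial polynomial factors as (r - r_1)(r - r_2), D(n) = (r_1 + n - r_1)(r_1 + n - r_2) = n(n + 3/2).
Evaluating step by step (a_0 = 1):
  n = 1: D(1) = 1(1 + 3/2) = 5/2; numerator = 1(1) = 1; a_1 = (1)/(5/2) = 2/5
  n = 2: D(2) = 2(2 + 3/2) = 7; numerator = 1(2/5) + 3(1) = 17/5; a_2 = (17/5)/(7) = 17/35
  n = 3: D(3) = 3(3 + 3/2) = 27/2; numerator = 1(17/35) + 3(2/5) = 59/35; a_3 = (59/35)/(27/2) = 118/945
  n = 4: D(4) = 4(4 + 3/2) = 22; numerator = 1(118/945) + 3(17/35) = 299/189; a_4 = (299/189)/(22) = 299/4158
  n = 5: D(5) = 5(5 + 3/2) = 65/2; numerator = 1(299/4158) + 3(118/945) = 9283/20790; a_5 = (9283/20790)/(65/2) = 9283/675675

r = 1; a_0 = 1; a_1 = 2/5; a_2 = 17/35; a_3 = 118/945; a_4 = 299/4158; a_5 = 9283/675675


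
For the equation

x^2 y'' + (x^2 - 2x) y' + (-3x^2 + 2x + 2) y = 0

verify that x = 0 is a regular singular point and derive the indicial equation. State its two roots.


Divide by x^2 to reach normal form y'' + P_1(x) y' + P_2(x) y = 0 with P_1(x) = 1 - 2/x and P_2(x) = -3 + 2/x + 2/x^2.
x = 0 is a singular point because the y'-coefficient 1 - 2/x has a pole at x = 0 and the y-coefficient -3 + 2/x + 2/x^2 has a pole at x = 0.
It is a regular singular point because x P_1(x) = p(x) = x - 2 and x^2 P_2(x) = q(x) = -3x^2 + 2x + 2 are polynomials, hence analytic at x = 0.
p(0) = -2,  q(0) = 2.
Indicial equation: r(r-1) + p(0) r + q(0) = 0, i.e. r^2 + (p(0) - 1) r + q(0) = 0, i.e. r^2 - 3 r + 2 = 0.
Discriminant: (-3)^2 - 4(2) = 1, so r = (3 ± 1)/2.
Solving: r_1 = 2, r_2 = 1.

indicial: r^2 - 3 r + 2 = 0; roots r_1 = 2, r_2 = 1


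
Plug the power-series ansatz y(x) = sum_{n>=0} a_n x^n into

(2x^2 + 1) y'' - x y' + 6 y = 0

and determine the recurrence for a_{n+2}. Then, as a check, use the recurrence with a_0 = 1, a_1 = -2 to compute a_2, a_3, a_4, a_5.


Substitute y = sum_n a_n x^n.
(1 + 2 x^2) y'' contributes (n+2)(n+1) a_{n+2} + 2 n(n-1) a_n at x^n.
-x y'(x) contributes -n a_n at x^n.
6 y(x) contributes 6 a_n at x^n.
Matching x^n: (n+2)(n+1) a_{n+2} + (2 n(n-1) - n + 6) a_n = 0.
Thus a_{n+2} = (-2 n(n-1) + n - 6) / ((n+1)(n+2)) * a_n.

Check with a_0 = 1, a_1 = -2 (apply the recurrence for n = 0, 1, 2, 3): a_0 = 1, a_1 = -2, a_2 = -3, a_3 = 5/3, a_4 = 2, a_5 = -5/4.

a_(n+2) = (-2 n(n-1) + n - 6) / ((n+1)(n+2)) * a_n; check: a_0 = 1, a_1 = -2, a_2 = -3, a_3 = 5/3, a_4 = 2, a_5 = -5/4


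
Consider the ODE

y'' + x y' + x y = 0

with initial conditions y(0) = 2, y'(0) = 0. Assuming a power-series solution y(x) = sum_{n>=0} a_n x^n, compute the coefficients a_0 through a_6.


Ansatz: y(x) = sum_{n>=0} a_n x^n, so y'(x) = sum_{n>=1} n a_n x^(n-1) and y''(x) = sum_{n>=2} n(n-1) a_n x^(n-2).
Substitute into P(x) y'' + Q(x) y' + R(x) y = 0 with P(x) = 1, Q(x) = x, R(x) = x, and match powers of x.
Initial conditions: a_0 = 2, a_1 = 0.
Setting the coefficient of each power of x to zero and solving order by order (substituting the coefficients already found):
  x^0: 2 a_2 = 0  ->  a_2 = 0
  x^1: 6 a_3 + a_1 + a_0 = 0  ->  6 a_3 = -a_1 - a_0 = -2  ->  a_3 = -1/3
  x^2: 12 a_4 + 2 a_2 + a_1 = 0  ->  12 a_4 = -2 a_2 - a_1 = 0  ->  a_4 = 0
  x^3: 20 a_5 + 3 a_3 + a_2 = 0  ->  20 a_5 = -3 a_3 - a_2 = 1  ->  a_5 = 1/20
  x^4: 30 a_6 + 4 a_4 + a_3 = 0  ->  30 a_6 = -4 a_4 - a_3 = 1/3  ->  a_6 = 1/90
Truncated series: y(x) = 2 - (1/3) x^3 + (1/20) x^5 + (1/90) x^6 + O(x^7).

a_0 = 2; a_1 = 0; a_2 = 0; a_3 = -1/3; a_4 = 0; a_5 = 1/20; a_6 = 1/90


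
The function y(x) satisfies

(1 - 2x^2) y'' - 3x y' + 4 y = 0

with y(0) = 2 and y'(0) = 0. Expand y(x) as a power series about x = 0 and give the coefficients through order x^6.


Ansatz: y(x) = sum_{n>=0} a_n x^n, so y'(x) = sum_{n>=1} n a_n x^(n-1) and y''(x) = sum_{n>=2} n(n-1) a_n x^(n-2).
Substitute into P(x) y'' + Q(x) y' + R(x) y = 0 with P(x) = 1 - 2x^2, Q(x) = -3x, R(x) = 4, and match powers of x.
Initial conditions: a_0 = 2, a_1 = 0.
Setting the coefficient of each power of x to zero and solving order by order (substituting the coefficients already found):
  x^0: 2 a_2 + 4 a_0 = 0  ->  2 a_2 = -4 a_0 = -8  ->  a_2 = -4
  x^1: 6 a_3 + a_1 = 0  ->  6 a_3 = -a_1 = 0  ->  a_3 = 0
  x^2: 12 a_4 - 6 a_2 = 0  ->  12 a_4 = 6 a_2 = -24  ->  a_4 = -2
  x^3: 20 a_5 - 17 a_3 = 0  ->  20 a_5 = 17 a_3 = 0  ->  a_5 = 0
  x^4: 30 a_6 - 32 a_4 = 0  ->  30 a_6 = 32 a_4 = -64  ->  a_6 = -32/15
Truncated series: y(x) = 2 - 4 x^2 - 2 x^4 - (32/15) x^6 + O(x^7).

a_0 = 2; a_1 = 0; a_2 = -4; a_3 = 0; a_4 = -2; a_5 = 0; a_6 = -32/15


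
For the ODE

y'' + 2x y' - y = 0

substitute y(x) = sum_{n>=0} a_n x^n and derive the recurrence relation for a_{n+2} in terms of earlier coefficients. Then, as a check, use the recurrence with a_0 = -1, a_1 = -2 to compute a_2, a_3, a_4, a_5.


Substitute y = sum_n a_n x^n.
y''(x) has coefficient (n+2)(n+1) a_{n+2} at x^n;
2 x y'(x) has coefficient 2 n a_n at x^n (shift);
-y(x) has coefficient -1 a_n at x^n.
Matching x^n: (n+2)(n+1) a_{n+2} + (2n - 1) a_n = 0.
Thus a_{n+2} = (-2n + 1) / ((n+1)(n+2)) * a_n.

Check with a_0 = -1, a_1 = -2 (apply the recurrence for n = 0, 1, 2, 3): a_0 = -1, a_1 = -2, a_2 = -1/2, a_3 = 1/3, a_4 = 1/8, a_5 = -1/12.

a_(n+2) = (-2n + 1) / ((n+1)(n+2)) * a_n; check: a_0 = -1, a_1 = -2, a_2 = -1/2, a_3 = 1/3, a_4 = 1/8, a_5 = -1/12


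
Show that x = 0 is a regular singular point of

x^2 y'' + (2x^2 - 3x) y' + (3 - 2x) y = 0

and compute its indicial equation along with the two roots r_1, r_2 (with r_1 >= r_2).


Divide by x^2 to reach normal form y'' + P_1(x) y' + P_2(x) y = 0 with P_1(x) = 2 - 3/x and P_2(x) = -2/x + 3/x^2.
x = 0 is a singular point because the y'-coefficient 2 - 3/x has a pole at x = 0 and the y-coefficient -2/x + 3/x^2 has a pole at x = 0.
It is a regular singular point because x P_1(x) = p(x) = 2x - 3 and x^2 P_2(x) = q(x) = 3 - 2x are polynomials, hence analytic at x = 0.
p(0) = -3,  q(0) = 3.
Indicial equation: r(r-1) + p(0) r + q(0) = 0, i.e. r^2 + (p(0) - 1) r + q(0) = 0, i.e. r^2 - 4 r + 3 = 0.
Discriminant: (-4)^2 - 4(3) = 4, so r = (4 ± 2)/2.
Solving: r_1 = 3, r_2 = 1.

indicial: r^2 - 4 r + 3 = 0; roots r_1 = 3, r_2 = 1


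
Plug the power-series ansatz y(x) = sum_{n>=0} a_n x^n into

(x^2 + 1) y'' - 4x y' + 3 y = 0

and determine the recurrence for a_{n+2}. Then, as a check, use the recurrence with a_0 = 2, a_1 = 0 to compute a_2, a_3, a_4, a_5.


Substitute y = sum_n a_n x^n.
(1 + 1 x^2) y'' contributes (n+2)(n+1) a_{n+2} + n(n-1) a_n at x^n.
-4 x y'(x) contributes -4 n a_n at x^n.
3 y(x) contributes 3 a_n at x^n.
Matching x^n: (n+2)(n+1) a_{n+2} + (n(n-1) - 4 n + 3) a_n = 0.
Thus a_{n+2} = (-n(n-1) + 4 n - 3) / ((n+1)(n+2)) * a_n.

Check with a_0 = 2, a_1 = 0 (apply the recurrence for n = 0, 1, 2, 3): a_0 = 2, a_1 = 0, a_2 = -3, a_3 = 0, a_4 = -3/4, a_5 = 0.

a_(n+2) = (-n(n-1) + 4 n - 3) / ((n+1)(n+2)) * a_n; check: a_0 = 2, a_1 = 0, a_2 = -3, a_3 = 0, a_4 = -3/4, a_5 = 0


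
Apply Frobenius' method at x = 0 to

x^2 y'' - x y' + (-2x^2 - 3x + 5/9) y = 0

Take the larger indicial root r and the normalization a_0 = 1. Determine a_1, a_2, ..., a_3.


Write in Frobenius form y'' + (p(x)/x) y' + (q(x)/x^2) y = 0:
  p(x) = -1,  q(x) = -2x^2 - 3x + 5/9.
Indicial equation: r(r-1) + (-1) r + (5/9) = 0 -> roots r_1 = 5/3, r_2 = 1/3.
Take r = r_1 = 5/3. Let y(x) = x^r sum_{n>=0} a_n x^n with a_0 = 1.
Substitute y = x^r sum a_n x^n and match x^{r+n}. The recurrence is
  D(n) a_n - 3 a_{n-1} - 2 a_{n-2} = 0,  where D(n) = (r+n)(r+n-1) + (-1)(r+n) + (5/9).
  a_n = [3 a_{n-1} + 2 a_{n-2}] / D(n).
Since the indicial polynomial factors as (r - r_1)(r - r_2), D(n) = (r_1 + n - r_1)(r_1 + n - r_2) = n(n + 4/3).
Evaluating step by step (a_0 = 1):
  n = 1: D(1) = 1(1 + 4/3) = 7/3; numerator = 3(1) = 3; a_1 = (3)/(7/3) = 9/7
  n = 2: D(2) = 2(2 + 4/3) = 20/3; numerator = 3(9/7) + 2(1) = 41/7; a_2 = (41/7)/(20/3) = 123/140
  n = 3: D(3) = 3(3 + 4/3) = 13; numerator = 3(123/140) + 2(9/7) = 729/140; a_3 = (729/140)/(13) = 729/1820

r = 5/3; a_0 = 1; a_1 = 9/7; a_2 = 123/140; a_3 = 729/1820


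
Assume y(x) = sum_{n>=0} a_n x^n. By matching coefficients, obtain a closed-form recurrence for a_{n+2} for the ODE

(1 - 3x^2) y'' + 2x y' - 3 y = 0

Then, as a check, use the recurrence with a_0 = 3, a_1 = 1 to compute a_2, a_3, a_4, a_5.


Substitute y = sum_n a_n x^n.
(1 - 3 x^2) y'' contributes (n+2)(n+1) a_{n+2} - 3 n(n-1) a_n at x^n.
2 x y'(x) contributes 2 n a_n at x^n.
-3 y(x) contributes -3 a_n at x^n.
Matching x^n: (n+2)(n+1) a_{n+2} + (-3 n(n-1) + 2 n - 3) a_n = 0.
Thus a_{n+2} = (3 n(n-1) - 2 n + 3) / ((n+1)(n+2)) * a_n.

Check with a_0 = 3, a_1 = 1 (apply the recurrence for n = 0, 1, 2, 3): a_0 = 3, a_1 = 1, a_2 = 9/2, a_3 = 1/6, a_4 = 15/8, a_5 = 1/8.

a_(n+2) = (3 n(n-1) - 2 n + 3) / ((n+1)(n+2)) * a_n; check: a_0 = 3, a_1 = 1, a_2 = 9/2, a_3 = 1/6, a_4 = 15/8, a_5 = 1/8


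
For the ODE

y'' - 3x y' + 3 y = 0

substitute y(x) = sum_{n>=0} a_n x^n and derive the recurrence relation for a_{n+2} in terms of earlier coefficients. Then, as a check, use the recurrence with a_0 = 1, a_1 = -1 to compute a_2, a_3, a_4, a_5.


Substitute y = sum_n a_n x^n.
y''(x) has coefficient (n+2)(n+1) a_{n+2} at x^n;
-3 x y'(x) has coefficient -3 n a_n at x^n (shift);
3 y(x) has coefficient 3 a_n at x^n.
Matching x^n: (n+2)(n+1) a_{n+2} + (-3n + 3) a_n = 0.
Thus a_{n+2} = (3n - 3) / ((n+1)(n+2)) * a_n.

Check with a_0 = 1, a_1 = -1 (apply the recurrence for n = 0, 1, 2, 3): a_0 = 1, a_1 = -1, a_2 = -3/2, a_3 = 0, a_4 = -3/8, a_5 = 0.

a_(n+2) = (3n - 3) / ((n+1)(n+2)) * a_n; check: a_0 = 1, a_1 = -1, a_2 = -3/2, a_3 = 0, a_4 = -3/8, a_5 = 0


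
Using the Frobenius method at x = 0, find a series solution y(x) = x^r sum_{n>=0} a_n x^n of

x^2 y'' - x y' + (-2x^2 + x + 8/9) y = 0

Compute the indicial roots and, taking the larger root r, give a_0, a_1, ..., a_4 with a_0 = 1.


Write in Frobenius form y'' + (p(x)/x) y' + (q(x)/x^2) y = 0:
  p(x) = -1,  q(x) = -2x^2 + x + 8/9.
Indicial equation: r(r-1) + (-1) r + (8/9) = 0 -> roots r_1 = 4/3, r_2 = 2/3.
Take r = r_1 = 4/3. Let y(x) = x^r sum_{n>=0} a_n x^n with a_0 = 1.
Substitute y = x^r sum a_n x^n and match x^{r+n}. The recurrence is
  D(n) a_n + 1 a_{n-1} - 2 a_{n-2} = 0,  where D(n) = (r+n)(r+n-1) + (-1)(r+n) + (8/9).
  a_n = [-1 a_{n-1} + 2 a_{n-2}] / D(n).
Since the indicial polynomial factors as (r - r_1)(r - r_2), D(n) = (r_1 + n - r_1)(r_1 + n - r_2) = n(n + 2/3).
Evaluating step by step (a_0 = 1):
  n = 1: D(1) = 1(1 + 2/3) = 5/3; numerator = -1(1) = -1; a_1 = (-1)/(5/3) = -3/5
  n = 2: D(2) = 2(2 + 2/3) = 16/3; numerator = -1(-3/5) + 2(1) = 13/5; a_2 = (13/5)/(16/3) = 39/80
  n = 3: D(3) = 3(3 + 2/3) = 11; numerator = -1(39/80) + 2(-3/5) = -27/16; a_3 = (-27/16)/(11) = -27/176
  n = 4: D(4) = 4(4 + 2/3) = 56/3; numerator = -1(-27/176) + 2(39/80) = 993/880; a_4 = (993/880)/(56/3) = 2979/49280

r = 4/3; a_0 = 1; a_1 = -3/5; a_2 = 39/80; a_3 = -27/176; a_4 = 2979/49280


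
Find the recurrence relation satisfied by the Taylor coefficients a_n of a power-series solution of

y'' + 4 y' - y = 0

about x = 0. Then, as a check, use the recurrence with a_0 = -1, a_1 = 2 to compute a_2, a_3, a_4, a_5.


Substitute y = sum_n a_n x^n.
y''(x) has coefficient (n+2)(n+1) a_{n+2} at x^n;
4 y'(x) has coefficient 4 (n+1) a_{n+1} at x^n;
-y(x) has coefficient -1 a_n at x^n.
Matching x^n: (n+2)(n+1) a_{n+2} + 4 (n+1) a_{n+1} - 1 a_n = 0.
Thus a_{n+2} = [-4 (n+1) a_{n+1} + 1 a_n] / ((n+1)(n+2)).

Check with a_0 = -1, a_1 = 2 (apply the recurrence for n = 0, 1, 2, 3): a_0 = -1, a_1 = 2, a_2 = -9/2, a_3 = 19/3, a_4 = -161/24, a_5 = 341/60.

a_(n+2) = [-4 (n+1) a_(n+1) + 1 a_n] / ((n+1)(n+2)); check: a_0 = -1, a_1 = 2, a_2 = -9/2, a_3 = 19/3, a_4 = -161/24, a_5 = 341/60


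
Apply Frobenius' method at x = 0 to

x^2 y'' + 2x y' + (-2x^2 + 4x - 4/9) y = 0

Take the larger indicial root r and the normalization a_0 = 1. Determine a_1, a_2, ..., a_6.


Write in Frobenius form y'' + (p(x)/x) y' + (q(x)/x^2) y = 0:
  p(x) = 2,  q(x) = -2x^2 + 4x - 4/9.
Indicial equation: r(r-1) + (2) r + (-4/9) = 0 -> roots r_1 = 1/3, r_2 = -4/3.
Take r = r_1 = 1/3. Let y(x) = x^r sum_{n>=0} a_n x^n with a_0 = 1.
Substitute y = x^r sum a_n x^n and match x^{r+n}. The recurrence is
  D(n) a_n + 4 a_{n-1} - 2 a_{n-2} = 0,  where D(n) = (r+n)(r+n-1) + (2)(r+n) + (-4/9).
  a_n = [-4 a_{n-1} + 2 a_{n-2}] / D(n).
Since the indicial polynomial factors as (r - r_1)(r - r_2), D(n) = (r_1 + n - r_1)(r_1 + n - r_2) = n(n + 5/3).
Evaluating step by step (a_0 = 1):
  n = 1: D(1) = 1(1 + 5/3) = 8/3; numerator = -4(1) = -4; a_1 = (-4)/(8/3) = -3/2
  n = 2: D(2) = 2(2 + 5/3) = 22/3; numerator = -4(-3/2) + 2(1) = 8; a_2 = (8)/(22/3) = 12/11
  n = 3: D(3) = 3(3 + 5/3) = 14; numerator = -4(12/11) + 2(-3/2) = -81/11; a_3 = (-81/11)/(14) = -81/154
  n = 4: D(4) = 4(4 + 5/3) = 68/3; numerator = -4(-81/154) + 2(12/11) = 30/7; a_4 = (30/7)/(68/3) = 45/238
  n = 5: D(5) = 5(5 + 5/3) = 100/3; numerator = -4(45/238) + 2(-81/154) = -2367/1309; a_5 = (-2367/1309)/(100/3) = -7101/130900
  n = 6: D(6) = 6(6 + 5/3) = 46; numerator = -4(-7101/130900) + 2(45/238) = 19476/32725; a_6 = (19476/32725)/(46) = 9738/752675

r = 1/3; a_0 = 1; a_1 = -3/2; a_2 = 12/11; a_3 = -81/154; a_4 = 45/238; a_5 = -7101/130900; a_6 = 9738/752675


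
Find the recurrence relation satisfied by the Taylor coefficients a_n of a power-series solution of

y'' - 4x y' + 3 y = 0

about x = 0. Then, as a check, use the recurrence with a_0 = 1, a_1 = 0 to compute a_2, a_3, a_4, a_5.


Substitute y = sum_n a_n x^n.
y''(x) has coefficient (n+2)(n+1) a_{n+2} at x^n;
-4 x y'(x) has coefficient -4 n a_n at x^n (shift);
3 y(x) has coefficient 3 a_n at x^n.
Matching x^n: (n+2)(n+1) a_{n+2} + (-4n + 3) a_n = 0.
Thus a_{n+2} = (4n - 3) / ((n+1)(n+2)) * a_n.

Check with a_0 = 1, a_1 = 0 (apply the recurrence for n = 0, 1, 2, 3): a_0 = 1, a_1 = 0, a_2 = -3/2, a_3 = 0, a_4 = -5/8, a_5 = 0.

a_(n+2) = (4n - 3) / ((n+1)(n+2)) * a_n; check: a_0 = 1, a_1 = 0, a_2 = -3/2, a_3 = 0, a_4 = -5/8, a_5 = 0


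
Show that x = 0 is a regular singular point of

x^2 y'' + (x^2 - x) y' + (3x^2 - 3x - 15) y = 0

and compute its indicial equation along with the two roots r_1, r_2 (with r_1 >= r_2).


Divide by x^2 to reach normal form y'' + P_1(x) y' + P_2(x) y = 0 with P_1(x) = 1 - 1/x and P_2(x) = 3 - 3/x - 15/x^2.
x = 0 is a singular point because the y'-coefficient 1 - 1/x has a pole at x = 0 and the y-coefficient 3 - 3/x - 15/x^2 has a pole at x = 0.
It is a regular singular point because x P_1(x) = p(x) = x - 1 and x^2 P_2(x) = q(x) = 3x^2 - 3x - 15 are polynomials, hence analytic at x = 0.
p(0) = -1,  q(0) = -15.
Indicial equation: r(r-1) + p(0) r + q(0) = 0, i.e. r^2 + (p(0) - 1) r + q(0) = 0, i.e. r^2 - 2 r - 15 = 0.
Discriminant: (-2)^2 - 4(-15) = 64, so r = (2 ± 8)/2.
Solving: r_1 = 5, r_2 = -3.

indicial: r^2 - 2 r - 15 = 0; roots r_1 = 5, r_2 = -3


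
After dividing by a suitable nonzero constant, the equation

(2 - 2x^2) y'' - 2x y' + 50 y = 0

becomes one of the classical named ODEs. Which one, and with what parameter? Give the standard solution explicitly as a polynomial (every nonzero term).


All three coefficients share the factor 2; dividing through by 2 gives  (1 - x^2) y'' - x y' + 25 y = 0.
This matches the Chebyshev equation (1 - x^2) y'' - x y' + n^2 y = 0 (note the -x y' term, not -2x y') with n^2 = 25, so n = 5; the polynomial solution is T_5(x).
With y = sum_k a_k x^k, matching x^k gives (k+2)(k+1) a_{k+2} = (k^2 - n^2) a_k = (k - 5)(k + 5) a_k. The right side vanishes at k = 5, so the series with the parity of 5 terminates at degree 5.
Standard normalization: leading coefficient of T_n is 2^(n-1), so a_5 = 2^4 = 16. Work downward with a_k = (k+1)(k+2) a_{k+2} / ((k - 5)(k + 5)):
  a_3 = (4)(5)(16) / ((3 - 5)(3 + 5)) = 320/(-16) = -20
  a_1 = (2)(3)(-20) / ((1 - 5)(1 + 5)) = -120/(-24) = 5
Hence T_5(x) = 16 x^5 - 20 x^3 + 5 x.

T_5(x); series = 16 x^5 - 20 x^3 + 5 x


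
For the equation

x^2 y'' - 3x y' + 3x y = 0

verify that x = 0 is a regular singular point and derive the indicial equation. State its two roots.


Divide by x^2 to reach normal form y'' + P_1(x) y' + P_2(x) y = 0 with P_1(x) = -3/x and P_2(x) = 3/x.
x = 0 is a singular point because the y'-coefficient -3/x has a pole at x = 0 and the y-coefficient 3/x has a pole at x = 0.
It is a regular singular point because x P_1(x) = p(x) = -3 and x^2 P_2(x) = q(x) = 3x are polynomials, hence analytic at x = 0.
p(0) = -3,  q(0) = 0.
Indicial equation: r(r-1) + p(0) r + q(0) = 0, i.e. r^2 + (p(0) - 1) r + q(0) = 0, i.e. r^2 - 4 r = 0.
Discriminant: (-4)^2 - 4(0) = 16, so r = (4 ± 4)/2.
Solving: r_1 = 4, r_2 = 0.

indicial: r^2 - 4 r = 0; roots r_1 = 4, r_2 = 0


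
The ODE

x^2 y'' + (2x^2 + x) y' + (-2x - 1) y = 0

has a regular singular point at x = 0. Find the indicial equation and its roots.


Divide by x^2 to reach normal form y'' + P_1(x) y' + P_2(x) y = 0 with P_1(x) = 2 + 1/x and P_2(x) = -2/x - 1/x^2.
x = 0 is a singular point because the y'-coefficient 2 + 1/x has a pole at x = 0 and the y-coefficient -2/x - 1/x^2 has a pole at x = 0.
It is a regular singular point because x P_1(x) = p(x) = 2x + 1 and x^2 P_2(x) = q(x) = -2x - 1 are polynomials, hence analytic at x = 0.
p(0) = 1,  q(0) = -1.
Indicial equation: r(r-1) + p(0) r + q(0) = 0, i.e. r^2 + (p(0) - 1) r + q(0) = 0, i.e. r^2 - 1 = 0.
Discriminant: (0)^2 - 4(-1) = 4, so r = (0 ± 2)/2.
Solving: r_1 = 1, r_2 = -1.

indicial: r^2 - 1 = 0; roots r_1 = 1, r_2 = -1


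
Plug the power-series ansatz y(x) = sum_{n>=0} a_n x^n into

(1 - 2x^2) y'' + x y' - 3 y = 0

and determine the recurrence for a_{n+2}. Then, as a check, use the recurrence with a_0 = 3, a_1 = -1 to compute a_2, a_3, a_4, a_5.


Substitute y = sum_n a_n x^n.
(1 - 2 x^2) y'' contributes (n+2)(n+1) a_{n+2} - 2 n(n-1) a_n at x^n.
x y'(x) contributes n a_n at x^n.
-3 y(x) contributes -3 a_n at x^n.
Matching x^n: (n+2)(n+1) a_{n+2} + (-2 n(n-1) + n - 3) a_n = 0.
Thus a_{n+2} = (2 n(n-1) - n + 3) / ((n+1)(n+2)) * a_n.

Check with a_0 = 3, a_1 = -1 (apply the recurrence for n = 0, 1, 2, 3): a_0 = 3, a_1 = -1, a_2 = 9/2, a_3 = -1/3, a_4 = 15/8, a_5 = -1/5.

a_(n+2) = (2 n(n-1) - n + 3) / ((n+1)(n+2)) * a_n; check: a_0 = 3, a_1 = -1, a_2 = 9/2, a_3 = -1/3, a_4 = 15/8, a_5 = -1/5
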